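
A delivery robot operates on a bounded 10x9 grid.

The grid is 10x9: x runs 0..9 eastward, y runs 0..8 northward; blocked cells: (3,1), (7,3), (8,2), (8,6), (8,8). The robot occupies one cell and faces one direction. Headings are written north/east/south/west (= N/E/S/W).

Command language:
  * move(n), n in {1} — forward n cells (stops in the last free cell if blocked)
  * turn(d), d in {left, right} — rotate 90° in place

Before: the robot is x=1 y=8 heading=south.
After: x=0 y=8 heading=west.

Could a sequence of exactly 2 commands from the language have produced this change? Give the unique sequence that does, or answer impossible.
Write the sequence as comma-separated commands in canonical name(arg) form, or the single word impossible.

turn(right), move(1)

key: cell and facing (now W) both changed — the 2 commands mix motion and turning
initial: x=1 y=8 heading=south
t=1 turn(right) ⇒ x=1 y=8 heading=west
t=2 move(1) ⇒ x=0 y=8 heading=west
all 9 alternatives checked — unique.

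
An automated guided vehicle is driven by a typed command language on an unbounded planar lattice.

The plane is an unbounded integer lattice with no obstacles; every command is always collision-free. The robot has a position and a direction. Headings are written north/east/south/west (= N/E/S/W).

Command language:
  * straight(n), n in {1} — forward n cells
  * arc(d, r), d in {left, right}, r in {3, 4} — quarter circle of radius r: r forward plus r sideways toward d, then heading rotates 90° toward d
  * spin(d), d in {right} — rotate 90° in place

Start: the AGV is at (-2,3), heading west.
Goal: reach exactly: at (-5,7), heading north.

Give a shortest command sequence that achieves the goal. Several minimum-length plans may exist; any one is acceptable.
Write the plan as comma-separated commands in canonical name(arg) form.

arc(right, 3), straight(1)

t0: at (-2,3), heading west
t=1 arc(right, 3) ⇒ at (-5,6), heading north
t=2 straight(1) ⇒ at (-5,7), heading north
shorter routes all fall short; 2 is best.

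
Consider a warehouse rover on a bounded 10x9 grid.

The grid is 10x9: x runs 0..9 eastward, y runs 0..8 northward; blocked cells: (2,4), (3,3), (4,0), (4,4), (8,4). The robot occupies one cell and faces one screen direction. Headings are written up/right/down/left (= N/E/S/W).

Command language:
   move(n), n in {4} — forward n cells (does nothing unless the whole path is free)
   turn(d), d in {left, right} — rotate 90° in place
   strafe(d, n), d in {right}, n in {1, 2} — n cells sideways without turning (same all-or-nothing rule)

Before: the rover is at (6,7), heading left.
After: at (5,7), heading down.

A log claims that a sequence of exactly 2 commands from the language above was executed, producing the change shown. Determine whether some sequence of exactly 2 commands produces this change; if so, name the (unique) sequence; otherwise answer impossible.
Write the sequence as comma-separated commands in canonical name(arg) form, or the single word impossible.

key: cell and facing (now S) both changed — the 2 commands mix motion and turning
from: at (6,7), heading left
1. turn(left) → at (6,7), heading down
2. strafe(right, 1) → at (5,7), heading down
all 25 alternatives checked — unique.

turn(left), strafe(right, 1)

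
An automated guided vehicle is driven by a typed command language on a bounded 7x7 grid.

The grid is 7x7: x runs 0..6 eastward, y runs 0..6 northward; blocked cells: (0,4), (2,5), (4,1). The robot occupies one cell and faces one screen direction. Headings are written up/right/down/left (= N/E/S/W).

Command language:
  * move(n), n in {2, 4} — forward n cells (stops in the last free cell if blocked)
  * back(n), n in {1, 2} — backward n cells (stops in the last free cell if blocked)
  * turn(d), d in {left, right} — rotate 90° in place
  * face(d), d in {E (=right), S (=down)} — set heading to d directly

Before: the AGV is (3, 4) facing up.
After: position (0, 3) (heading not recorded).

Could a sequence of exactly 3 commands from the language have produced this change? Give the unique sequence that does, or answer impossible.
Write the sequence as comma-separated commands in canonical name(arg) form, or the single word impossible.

key: move(4) runs into the grid edge before its full distance
t0: (3, 4) facing up
[1] after back(1): (3, 3) facing up
[2] after turn(left): (3, 3) facing left
[3] after move(4): (0, 3) facing left
all 512 alternatives checked — unique.

back(1), turn(left), move(4)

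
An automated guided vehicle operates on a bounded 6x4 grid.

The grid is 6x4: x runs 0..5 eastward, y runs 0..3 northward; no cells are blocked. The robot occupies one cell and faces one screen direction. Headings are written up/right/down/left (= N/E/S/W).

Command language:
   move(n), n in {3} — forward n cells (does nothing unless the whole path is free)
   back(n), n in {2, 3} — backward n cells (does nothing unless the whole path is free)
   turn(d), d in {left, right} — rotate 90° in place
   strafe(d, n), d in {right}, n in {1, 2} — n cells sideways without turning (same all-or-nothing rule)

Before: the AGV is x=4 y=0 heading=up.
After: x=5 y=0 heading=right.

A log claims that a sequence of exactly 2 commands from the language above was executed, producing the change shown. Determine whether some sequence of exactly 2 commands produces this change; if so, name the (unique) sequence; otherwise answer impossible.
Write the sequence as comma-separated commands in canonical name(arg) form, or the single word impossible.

strafe(right, 1), turn(right)

key: position moved to (5,0) AND the heading swung to E — translation plus rotation needed
t0: x=4 y=0 heading=up
t=1 strafe(right, 1) ⇒ x=5 y=0 heading=up
t=2 turn(right) ⇒ x=5 y=0 heading=right
no other 2-command option fits: unique.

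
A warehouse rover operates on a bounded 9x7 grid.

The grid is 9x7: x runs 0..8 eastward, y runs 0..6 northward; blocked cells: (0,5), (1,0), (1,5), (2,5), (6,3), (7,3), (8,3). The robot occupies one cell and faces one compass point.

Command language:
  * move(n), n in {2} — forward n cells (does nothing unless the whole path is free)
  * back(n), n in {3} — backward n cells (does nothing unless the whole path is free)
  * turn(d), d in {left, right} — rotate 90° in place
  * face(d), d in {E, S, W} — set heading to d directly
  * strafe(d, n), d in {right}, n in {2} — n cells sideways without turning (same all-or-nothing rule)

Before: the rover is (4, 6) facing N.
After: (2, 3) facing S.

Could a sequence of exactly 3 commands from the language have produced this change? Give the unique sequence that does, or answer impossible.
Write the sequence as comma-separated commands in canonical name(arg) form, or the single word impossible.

key: order matters: swapping back(3) and strafe(right, 2) lands elsewhere
begin: (4, 6) facing N
1. back(3) → (4, 3) facing N
2. face(S) → (4, 3) facing S
3. strafe(right, 2) → (2, 3) facing S
all 512 alternatives checked — unique.

back(3), face(S), strafe(right, 2)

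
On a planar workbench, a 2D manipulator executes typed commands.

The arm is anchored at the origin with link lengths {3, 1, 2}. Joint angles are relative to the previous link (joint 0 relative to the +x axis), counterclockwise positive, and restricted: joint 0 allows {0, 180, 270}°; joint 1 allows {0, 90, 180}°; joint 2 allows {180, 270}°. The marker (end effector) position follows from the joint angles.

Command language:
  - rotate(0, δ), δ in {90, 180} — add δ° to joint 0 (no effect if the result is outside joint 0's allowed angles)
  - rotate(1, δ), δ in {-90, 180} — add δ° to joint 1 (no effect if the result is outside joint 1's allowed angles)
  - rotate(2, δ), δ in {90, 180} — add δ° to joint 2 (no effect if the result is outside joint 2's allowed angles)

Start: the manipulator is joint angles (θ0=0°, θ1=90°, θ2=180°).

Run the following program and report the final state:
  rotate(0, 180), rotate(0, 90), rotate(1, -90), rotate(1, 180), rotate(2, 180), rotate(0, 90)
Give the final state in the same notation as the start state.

joint angles (θ0=0°, θ1=180°, θ2=180°)

t0: joint angles (θ0=0°, θ1=90°, θ2=180°)
t=1 rotate(0, 180) ⇒ joint angles (θ0=180°, θ1=90°, θ2=180°)
t=2 rotate(0, 90) ⇒ joint angles (θ0=270°, θ1=90°, θ2=180°)
t=3 rotate(1, -90) ⇒ joint angles (θ0=270°, θ1=0°, θ2=180°)
t=4 rotate(1, 180) ⇒ joint angles (θ0=270°, θ1=180°, θ2=180°)
t=5 rotate(2, 180) ⇒ joint angles (θ0=270°, θ1=180°, θ2=180°)
t=6 rotate(0, 90) ⇒ joint angles (θ0=0°, θ1=180°, θ2=180°)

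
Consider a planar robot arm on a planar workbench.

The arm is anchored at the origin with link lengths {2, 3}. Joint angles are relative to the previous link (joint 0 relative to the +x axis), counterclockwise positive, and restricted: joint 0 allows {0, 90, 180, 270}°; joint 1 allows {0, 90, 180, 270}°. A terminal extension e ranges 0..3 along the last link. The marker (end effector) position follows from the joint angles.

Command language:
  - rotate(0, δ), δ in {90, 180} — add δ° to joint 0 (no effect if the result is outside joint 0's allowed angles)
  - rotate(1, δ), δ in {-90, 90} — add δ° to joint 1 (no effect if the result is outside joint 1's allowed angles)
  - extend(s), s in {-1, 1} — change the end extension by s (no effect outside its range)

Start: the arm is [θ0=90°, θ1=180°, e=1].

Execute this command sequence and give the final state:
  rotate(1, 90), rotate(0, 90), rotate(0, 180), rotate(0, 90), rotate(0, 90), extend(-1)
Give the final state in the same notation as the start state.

[θ0=180°, θ1=270°, e=0]

t0: [θ0=90°, θ1=180°, e=1]
1. rotate(1, 90) → [θ0=90°, θ1=270°, e=1]
2. rotate(0, 90) → [θ0=180°, θ1=270°, e=1]
3. rotate(0, 180) → [θ0=0°, θ1=270°, e=1]
4. rotate(0, 90) → [θ0=90°, θ1=270°, e=1]
5. rotate(0, 90) → [θ0=180°, θ1=270°, e=1]
6. extend(-1) → [θ0=180°, θ1=270°, e=0]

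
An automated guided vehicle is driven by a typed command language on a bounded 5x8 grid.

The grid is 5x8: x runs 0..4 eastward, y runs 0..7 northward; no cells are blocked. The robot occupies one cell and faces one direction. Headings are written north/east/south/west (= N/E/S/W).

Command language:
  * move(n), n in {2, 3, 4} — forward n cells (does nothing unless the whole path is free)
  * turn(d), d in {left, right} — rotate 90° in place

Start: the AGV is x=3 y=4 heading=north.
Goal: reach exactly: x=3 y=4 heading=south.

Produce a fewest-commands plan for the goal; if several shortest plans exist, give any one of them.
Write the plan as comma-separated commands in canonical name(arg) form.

turn(left), turn(left)

t0: x=3 y=4 heading=north
t=1 turn(left) ⇒ x=3 y=4 heading=west
t=2 turn(left) ⇒ x=3 y=4 heading=south
minimal: 2 command(s), checked below 2.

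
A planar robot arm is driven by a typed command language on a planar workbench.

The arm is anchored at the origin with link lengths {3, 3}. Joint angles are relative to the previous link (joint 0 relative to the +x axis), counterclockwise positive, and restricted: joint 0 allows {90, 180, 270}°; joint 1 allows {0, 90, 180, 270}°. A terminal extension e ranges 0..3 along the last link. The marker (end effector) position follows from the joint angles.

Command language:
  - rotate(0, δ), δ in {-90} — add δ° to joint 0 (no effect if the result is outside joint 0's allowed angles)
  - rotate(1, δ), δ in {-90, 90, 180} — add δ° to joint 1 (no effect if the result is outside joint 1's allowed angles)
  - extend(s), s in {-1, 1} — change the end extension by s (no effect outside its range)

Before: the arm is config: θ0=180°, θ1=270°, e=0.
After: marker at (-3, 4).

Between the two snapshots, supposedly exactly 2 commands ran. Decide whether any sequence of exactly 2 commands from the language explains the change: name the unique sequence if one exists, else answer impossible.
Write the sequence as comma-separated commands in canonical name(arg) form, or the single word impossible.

extend(-1), extend(1)

key: order matters: swapping extend(-1) and extend(1) lands elsewhere
start: config: θ0=180°, θ1=270°, e=0
t=1 extend(-1) ⇒ config: θ0=180°, θ1=270°, e=0
t=2 extend(1) ⇒ config: θ0=180°, θ1=270°, e=1
no other 2-command option fits: unique.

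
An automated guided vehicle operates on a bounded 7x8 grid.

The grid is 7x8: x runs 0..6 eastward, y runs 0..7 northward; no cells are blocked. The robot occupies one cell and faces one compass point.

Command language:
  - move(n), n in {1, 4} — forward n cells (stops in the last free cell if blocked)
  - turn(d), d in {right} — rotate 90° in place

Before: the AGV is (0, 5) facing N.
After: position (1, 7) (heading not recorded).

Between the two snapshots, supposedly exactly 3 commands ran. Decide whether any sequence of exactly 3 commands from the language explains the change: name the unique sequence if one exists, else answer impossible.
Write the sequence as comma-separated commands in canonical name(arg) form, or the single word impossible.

move(4), turn(right), move(1)

key: move(4) runs into the grid edge before its full distance
initial: (0, 5) facing N
[1] after move(4): (0, 7) facing N
[2] after turn(right): (0, 7) facing E
[3] after move(1): (1, 7) facing E
uniquely the one of 27 3-step routes that fits.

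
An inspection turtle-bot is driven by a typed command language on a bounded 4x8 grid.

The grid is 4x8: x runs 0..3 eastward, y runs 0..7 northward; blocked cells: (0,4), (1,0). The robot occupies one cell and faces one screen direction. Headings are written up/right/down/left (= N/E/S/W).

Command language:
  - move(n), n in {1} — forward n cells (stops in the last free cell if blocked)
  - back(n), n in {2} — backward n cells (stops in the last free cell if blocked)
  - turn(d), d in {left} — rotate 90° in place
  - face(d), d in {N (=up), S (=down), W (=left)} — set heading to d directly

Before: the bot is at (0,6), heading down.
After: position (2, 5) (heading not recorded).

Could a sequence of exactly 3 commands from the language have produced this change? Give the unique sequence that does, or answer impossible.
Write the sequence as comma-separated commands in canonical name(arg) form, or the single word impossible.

key: running back(2) before move(1) would end elsewhere — order is forced
t0: at (0,6), heading down
[1] after move(1): at (0,5), heading down
[2] after face(W): at (0,5), heading left
[3] after back(2): at (2,5), heading left
no rival 3-sequence matches.

move(1), face(W), back(2)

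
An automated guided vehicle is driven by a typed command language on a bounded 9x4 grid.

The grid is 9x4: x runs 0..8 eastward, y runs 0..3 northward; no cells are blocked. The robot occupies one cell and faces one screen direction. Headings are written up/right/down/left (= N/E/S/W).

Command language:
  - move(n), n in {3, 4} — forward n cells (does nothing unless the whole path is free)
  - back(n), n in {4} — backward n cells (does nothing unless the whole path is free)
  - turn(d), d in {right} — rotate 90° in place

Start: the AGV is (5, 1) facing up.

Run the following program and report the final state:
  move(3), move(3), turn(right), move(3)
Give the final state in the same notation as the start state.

t0: (5, 1) facing up
step 1 (move(3)): (5, 1) facing up
step 2 (move(3)): (5, 1) facing up
step 3 (turn(right)): (5, 1) facing right
step 4 (move(3)): (8, 1) facing right

(8, 1) facing right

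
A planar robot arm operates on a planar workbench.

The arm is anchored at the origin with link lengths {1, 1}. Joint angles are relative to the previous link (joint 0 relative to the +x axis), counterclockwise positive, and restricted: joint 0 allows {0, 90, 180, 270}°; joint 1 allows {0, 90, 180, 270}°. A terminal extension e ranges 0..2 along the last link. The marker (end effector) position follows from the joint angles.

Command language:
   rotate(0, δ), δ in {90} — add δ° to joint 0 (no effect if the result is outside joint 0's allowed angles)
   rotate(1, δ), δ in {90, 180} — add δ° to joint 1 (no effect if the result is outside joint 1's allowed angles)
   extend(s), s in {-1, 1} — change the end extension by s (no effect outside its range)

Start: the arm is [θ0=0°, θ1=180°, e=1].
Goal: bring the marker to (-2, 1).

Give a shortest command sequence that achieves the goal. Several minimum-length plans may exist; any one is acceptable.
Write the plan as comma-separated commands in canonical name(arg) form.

rotate(1, 180), rotate(0, 90), rotate(1, 90)

from: [θ0=0°, θ1=180°, e=1]
1. rotate(1, 180) → [θ0=0°, θ1=0°, e=1]
2. rotate(0, 90) → [θ0=90°, θ1=0°, e=1]
3. rotate(1, 90) → [θ0=90°, θ1=90°, e=1]
nothing shorter than 3 reaches the goal.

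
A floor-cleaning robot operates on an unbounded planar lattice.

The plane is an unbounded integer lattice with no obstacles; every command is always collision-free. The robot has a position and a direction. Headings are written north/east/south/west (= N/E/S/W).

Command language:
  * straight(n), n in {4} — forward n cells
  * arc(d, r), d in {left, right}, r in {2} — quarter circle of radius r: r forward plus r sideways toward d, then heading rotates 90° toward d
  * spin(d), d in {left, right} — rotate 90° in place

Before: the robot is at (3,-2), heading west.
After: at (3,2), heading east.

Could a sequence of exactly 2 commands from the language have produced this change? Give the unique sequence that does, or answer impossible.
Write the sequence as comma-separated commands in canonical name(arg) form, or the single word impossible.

arc(right, 2), arc(right, 2)

key: position moved to (3,2) AND the heading swung to E — translation plus rotation needed
begin: at (3,-2), heading west
1. arc(right, 2) → at (1,0), heading north
2. arc(right, 2) → at (3,2), heading east
no rival 2-sequence matches.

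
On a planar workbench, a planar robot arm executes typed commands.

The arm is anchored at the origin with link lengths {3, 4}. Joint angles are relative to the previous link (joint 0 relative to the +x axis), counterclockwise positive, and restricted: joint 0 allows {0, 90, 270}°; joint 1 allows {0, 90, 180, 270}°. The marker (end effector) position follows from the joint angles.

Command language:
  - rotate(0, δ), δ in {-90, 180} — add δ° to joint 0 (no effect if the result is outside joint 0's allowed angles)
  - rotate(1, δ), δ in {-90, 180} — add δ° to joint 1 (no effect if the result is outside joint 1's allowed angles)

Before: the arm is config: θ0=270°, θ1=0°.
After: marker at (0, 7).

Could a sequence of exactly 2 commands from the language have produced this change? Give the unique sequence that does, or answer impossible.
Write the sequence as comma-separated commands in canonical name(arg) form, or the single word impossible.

rotate(0, -90), rotate(0, 180)

key: order matters: swapping rotate(0, -90) and rotate(0, 180) lands elsewhere
begin: config: θ0=270°, θ1=0°
[1] after rotate(0, -90): config: θ0=270°, θ1=0°
[2] after rotate(0, 180): config: θ0=90°, θ1=0°
uniquely the one of 16 2-step routes that fits.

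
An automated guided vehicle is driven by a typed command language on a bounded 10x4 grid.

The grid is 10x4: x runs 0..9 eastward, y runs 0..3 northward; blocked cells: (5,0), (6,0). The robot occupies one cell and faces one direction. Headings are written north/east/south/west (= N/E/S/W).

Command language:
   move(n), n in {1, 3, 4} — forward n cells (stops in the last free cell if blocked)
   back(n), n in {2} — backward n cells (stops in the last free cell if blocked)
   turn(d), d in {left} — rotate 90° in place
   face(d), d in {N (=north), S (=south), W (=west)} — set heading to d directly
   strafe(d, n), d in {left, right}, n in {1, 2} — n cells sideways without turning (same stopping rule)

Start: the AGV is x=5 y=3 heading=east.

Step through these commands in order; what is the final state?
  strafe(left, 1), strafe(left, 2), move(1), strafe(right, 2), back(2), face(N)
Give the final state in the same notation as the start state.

x=4 y=1 heading=north

begin: x=5 y=3 heading=east
t=1 strafe(left, 1) ⇒ x=5 y=3 heading=east
t=2 strafe(left, 2) ⇒ x=5 y=3 heading=east
t=3 move(1) ⇒ x=6 y=3 heading=east
t=4 strafe(right, 2) ⇒ x=6 y=1 heading=east
t=5 back(2) ⇒ x=4 y=1 heading=east
t=6 face(N) ⇒ x=4 y=1 heading=north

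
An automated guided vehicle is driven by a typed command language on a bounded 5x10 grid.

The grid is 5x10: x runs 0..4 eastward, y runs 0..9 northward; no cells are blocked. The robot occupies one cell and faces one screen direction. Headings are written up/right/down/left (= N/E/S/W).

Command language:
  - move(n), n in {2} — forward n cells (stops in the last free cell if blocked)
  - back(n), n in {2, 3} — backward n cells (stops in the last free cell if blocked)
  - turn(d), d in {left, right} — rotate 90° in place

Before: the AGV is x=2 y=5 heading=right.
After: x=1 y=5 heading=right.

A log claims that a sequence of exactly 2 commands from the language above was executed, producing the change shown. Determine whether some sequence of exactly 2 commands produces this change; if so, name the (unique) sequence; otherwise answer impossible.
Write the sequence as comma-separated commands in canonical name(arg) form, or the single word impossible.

move(2), back(3)

key: still facing E at the end — nothing in the sequence rotates
t0: x=2 y=5 heading=right
[1] after move(2): x=4 y=5 heading=right
[2] after back(3): x=1 y=5 heading=right
all 25 alternatives checked — unique.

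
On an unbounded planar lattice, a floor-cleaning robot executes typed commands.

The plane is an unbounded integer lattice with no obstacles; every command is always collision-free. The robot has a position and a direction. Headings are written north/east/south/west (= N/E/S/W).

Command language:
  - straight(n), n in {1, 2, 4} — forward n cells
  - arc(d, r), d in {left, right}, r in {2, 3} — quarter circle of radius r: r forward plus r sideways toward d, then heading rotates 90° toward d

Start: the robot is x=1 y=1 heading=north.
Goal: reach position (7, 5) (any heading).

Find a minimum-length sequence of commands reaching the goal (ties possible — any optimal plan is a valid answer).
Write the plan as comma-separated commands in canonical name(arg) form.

start: x=1 y=1 heading=north
step 1 (arc(right, 2)): x=3 y=3 heading=east
step 2 (straight(2)): x=5 y=3 heading=east
step 3 (arc(left, 2)): x=7 y=5 heading=north
nothing shorter than 3 reaches the goal.

arc(right, 2), straight(2), arc(left, 2)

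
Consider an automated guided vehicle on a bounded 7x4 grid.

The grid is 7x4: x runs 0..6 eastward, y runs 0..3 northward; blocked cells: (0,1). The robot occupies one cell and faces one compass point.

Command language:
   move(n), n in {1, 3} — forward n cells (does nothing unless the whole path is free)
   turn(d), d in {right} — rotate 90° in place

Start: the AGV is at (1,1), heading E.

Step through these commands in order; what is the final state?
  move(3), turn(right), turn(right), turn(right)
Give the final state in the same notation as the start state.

at (4,1), heading N

begin: at (1,1), heading E
t=1 move(3) ⇒ at (4,1), heading E
t=2 turn(right) ⇒ at (4,1), heading S
t=3 turn(right) ⇒ at (4,1), heading W
t=4 turn(right) ⇒ at (4,1), heading N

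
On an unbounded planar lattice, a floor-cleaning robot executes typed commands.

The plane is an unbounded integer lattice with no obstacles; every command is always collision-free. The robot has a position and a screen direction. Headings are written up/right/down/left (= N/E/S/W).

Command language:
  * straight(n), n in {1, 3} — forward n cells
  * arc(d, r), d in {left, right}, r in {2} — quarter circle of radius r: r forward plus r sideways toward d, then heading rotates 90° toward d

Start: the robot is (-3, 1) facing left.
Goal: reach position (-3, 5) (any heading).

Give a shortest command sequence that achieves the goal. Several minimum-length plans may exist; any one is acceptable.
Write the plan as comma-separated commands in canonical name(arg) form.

arc(right, 2), arc(right, 2)

t0: (-3, 1) facing left
step 1 (arc(right, 2)): (-5, 3) facing up
step 2 (arc(right, 2)): (-3, 5) facing right
shorter routes all fall short; 2 is best.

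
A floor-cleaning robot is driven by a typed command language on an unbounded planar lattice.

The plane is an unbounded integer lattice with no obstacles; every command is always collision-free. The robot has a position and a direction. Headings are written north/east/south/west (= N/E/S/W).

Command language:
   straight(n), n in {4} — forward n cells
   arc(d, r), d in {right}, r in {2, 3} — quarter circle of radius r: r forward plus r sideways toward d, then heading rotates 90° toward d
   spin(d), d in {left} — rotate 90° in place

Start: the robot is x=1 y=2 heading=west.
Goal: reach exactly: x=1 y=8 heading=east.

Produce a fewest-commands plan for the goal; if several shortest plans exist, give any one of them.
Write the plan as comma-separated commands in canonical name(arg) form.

initial: x=1 y=2 heading=west
[1] after arc(right, 3): x=-2 y=5 heading=north
[2] after arc(right, 3): x=1 y=8 heading=east
minimal: 2 command(s), checked below 2.

arc(right, 3), arc(right, 3)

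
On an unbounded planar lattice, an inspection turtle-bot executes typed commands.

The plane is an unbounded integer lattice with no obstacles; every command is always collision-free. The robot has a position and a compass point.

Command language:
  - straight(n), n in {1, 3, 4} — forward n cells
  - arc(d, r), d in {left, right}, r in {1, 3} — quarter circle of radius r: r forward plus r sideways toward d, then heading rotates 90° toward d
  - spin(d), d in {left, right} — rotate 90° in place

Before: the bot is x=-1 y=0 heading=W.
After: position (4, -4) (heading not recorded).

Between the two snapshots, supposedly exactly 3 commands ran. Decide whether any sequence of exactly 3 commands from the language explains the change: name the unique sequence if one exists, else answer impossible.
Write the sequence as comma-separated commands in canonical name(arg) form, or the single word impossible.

key: order matters: swapping arc(left, 1) and straight(3) lands elsewhere
from: x=-1 y=0 heading=W
t=1 arc(left, 1) ⇒ x=-2 y=-1 heading=S
t=2 arc(left, 3) ⇒ x=1 y=-4 heading=E
t=3 straight(3) ⇒ x=4 y=-4 heading=E
no rival 3-sequence matches.

arc(left, 1), arc(left, 3), straight(3)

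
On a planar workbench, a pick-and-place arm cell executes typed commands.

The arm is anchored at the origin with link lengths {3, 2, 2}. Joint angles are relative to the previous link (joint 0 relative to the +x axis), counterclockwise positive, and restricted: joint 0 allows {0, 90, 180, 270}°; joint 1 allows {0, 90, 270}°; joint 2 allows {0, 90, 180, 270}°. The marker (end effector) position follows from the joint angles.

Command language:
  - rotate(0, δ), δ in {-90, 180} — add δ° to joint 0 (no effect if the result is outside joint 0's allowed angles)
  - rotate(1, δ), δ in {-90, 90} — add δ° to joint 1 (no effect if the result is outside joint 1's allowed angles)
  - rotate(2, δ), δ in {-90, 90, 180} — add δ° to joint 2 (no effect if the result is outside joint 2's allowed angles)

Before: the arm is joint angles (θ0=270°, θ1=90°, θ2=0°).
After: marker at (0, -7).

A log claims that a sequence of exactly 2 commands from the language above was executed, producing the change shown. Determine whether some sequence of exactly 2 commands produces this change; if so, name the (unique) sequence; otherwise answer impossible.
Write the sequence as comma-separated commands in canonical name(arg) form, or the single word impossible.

key: order matters: swapping rotate(1, 90) and rotate(1, -90) lands elsewhere
start: joint angles (θ0=270°, θ1=90°, θ2=0°)
t=1 rotate(1, 90) ⇒ joint angles (θ0=270°, θ1=90°, θ2=0°)
t=2 rotate(1, -90) ⇒ joint angles (θ0=270°, θ1=0°, θ2=0°)
no other 2-command option fits: unique.

rotate(1, 90), rotate(1, -90)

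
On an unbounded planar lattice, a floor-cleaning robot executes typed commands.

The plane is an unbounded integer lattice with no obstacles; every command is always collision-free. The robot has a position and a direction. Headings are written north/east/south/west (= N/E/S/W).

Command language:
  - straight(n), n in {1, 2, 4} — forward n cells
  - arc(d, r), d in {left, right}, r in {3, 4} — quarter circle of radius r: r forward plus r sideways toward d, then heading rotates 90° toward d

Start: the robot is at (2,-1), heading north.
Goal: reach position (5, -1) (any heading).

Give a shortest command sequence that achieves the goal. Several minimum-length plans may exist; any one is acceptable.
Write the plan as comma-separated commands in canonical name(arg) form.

begin: at (2,-1), heading north
[1] after straight(4): at (2,3), heading north
[2] after straight(1): at (2,4), heading north
[3] after arc(right, 3): at (5,7), heading east
[4] after arc(right, 4): at (9,3), heading south
[5] after arc(right, 4): at (5,-1), heading west
minimal: 5 command(s), checked below 5.

straight(4), straight(1), arc(right, 3), arc(right, 4), arc(right, 4)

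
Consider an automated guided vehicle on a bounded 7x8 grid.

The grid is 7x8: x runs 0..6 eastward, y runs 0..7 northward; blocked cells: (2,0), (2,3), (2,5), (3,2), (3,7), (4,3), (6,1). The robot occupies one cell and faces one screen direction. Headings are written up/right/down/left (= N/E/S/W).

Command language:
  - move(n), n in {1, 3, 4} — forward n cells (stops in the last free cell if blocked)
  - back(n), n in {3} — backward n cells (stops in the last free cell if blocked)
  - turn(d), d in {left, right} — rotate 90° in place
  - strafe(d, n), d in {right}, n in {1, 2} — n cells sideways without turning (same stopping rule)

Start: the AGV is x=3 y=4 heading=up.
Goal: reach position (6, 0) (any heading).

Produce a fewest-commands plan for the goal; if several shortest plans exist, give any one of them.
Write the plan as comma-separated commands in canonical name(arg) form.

start: x=3 y=4 heading=up
1. strafe(right, 2) → x=5 y=4 heading=up
2. back(3) → x=5 y=1 heading=up
3. back(3) → x=5 y=0 heading=up
4. strafe(right, 2) → x=6 y=0 heading=up
shorter routes all fall short; 4 is best.

strafe(right, 2), back(3), back(3), strafe(right, 2)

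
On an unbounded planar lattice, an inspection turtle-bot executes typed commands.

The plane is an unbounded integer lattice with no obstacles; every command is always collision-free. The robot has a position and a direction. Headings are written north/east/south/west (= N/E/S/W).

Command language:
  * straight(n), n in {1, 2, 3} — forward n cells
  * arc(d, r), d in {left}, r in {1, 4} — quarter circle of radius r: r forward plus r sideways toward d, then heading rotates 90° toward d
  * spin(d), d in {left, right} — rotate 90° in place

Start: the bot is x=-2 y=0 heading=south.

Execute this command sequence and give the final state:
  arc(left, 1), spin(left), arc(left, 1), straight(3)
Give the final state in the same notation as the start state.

x=-5 y=0 heading=west

start: x=-2 y=0 heading=south
t=1 arc(left, 1) ⇒ x=-1 y=-1 heading=east
t=2 spin(left) ⇒ x=-1 y=-1 heading=north
t=3 arc(left, 1) ⇒ x=-2 y=0 heading=west
t=4 straight(3) ⇒ x=-5 y=0 heading=west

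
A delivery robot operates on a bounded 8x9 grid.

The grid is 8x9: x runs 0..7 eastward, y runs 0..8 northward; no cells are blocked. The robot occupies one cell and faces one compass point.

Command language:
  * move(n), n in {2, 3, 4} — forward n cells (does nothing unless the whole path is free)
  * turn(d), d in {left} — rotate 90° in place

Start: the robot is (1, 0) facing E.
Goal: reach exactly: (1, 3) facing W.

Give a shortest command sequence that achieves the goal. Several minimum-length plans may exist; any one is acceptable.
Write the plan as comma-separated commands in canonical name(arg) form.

start: (1, 0) facing E
t=1 turn(left) ⇒ (1, 0) facing N
t=2 move(3) ⇒ (1, 3) facing N
t=3 turn(left) ⇒ (1, 3) facing W
nothing shorter than 3 reaches the goal.

turn(left), move(3), turn(left)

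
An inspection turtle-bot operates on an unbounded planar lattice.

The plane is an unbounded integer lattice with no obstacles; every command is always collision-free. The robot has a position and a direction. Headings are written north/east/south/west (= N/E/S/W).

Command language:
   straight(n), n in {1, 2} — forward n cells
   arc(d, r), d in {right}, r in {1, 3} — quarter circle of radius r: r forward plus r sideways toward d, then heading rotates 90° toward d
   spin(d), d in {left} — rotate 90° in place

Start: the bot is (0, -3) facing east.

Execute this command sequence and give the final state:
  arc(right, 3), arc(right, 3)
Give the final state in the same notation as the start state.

from: (0, -3) facing east
t=1 arc(right, 3) ⇒ (3, -6) facing south
t=2 arc(right, 3) ⇒ (0, -9) facing west

(0, -9) facing west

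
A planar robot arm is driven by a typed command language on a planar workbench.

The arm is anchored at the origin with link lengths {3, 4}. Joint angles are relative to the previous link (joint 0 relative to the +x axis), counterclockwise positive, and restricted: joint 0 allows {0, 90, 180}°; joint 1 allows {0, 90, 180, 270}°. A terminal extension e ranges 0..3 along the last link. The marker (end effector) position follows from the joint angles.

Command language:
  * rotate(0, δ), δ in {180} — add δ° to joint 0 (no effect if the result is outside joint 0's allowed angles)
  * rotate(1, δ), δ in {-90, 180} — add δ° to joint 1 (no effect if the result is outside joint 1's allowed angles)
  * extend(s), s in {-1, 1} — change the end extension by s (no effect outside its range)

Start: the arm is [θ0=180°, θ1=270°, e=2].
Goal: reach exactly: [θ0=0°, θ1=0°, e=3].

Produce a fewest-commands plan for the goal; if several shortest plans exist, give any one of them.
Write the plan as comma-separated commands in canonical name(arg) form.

rotate(1, -90), extend(1), rotate(1, 180), rotate(0, 180)

t0: [θ0=180°, θ1=270°, e=2]
1. rotate(1, -90) → [θ0=180°, θ1=180°, e=2]
2. extend(1) → [θ0=180°, θ1=180°, e=3]
3. rotate(1, 180) → [θ0=180°, θ1=0°, e=3]
4. rotate(0, 180) → [θ0=0°, θ1=0°, e=3]
no 3-step plan works, so 4 is optimal.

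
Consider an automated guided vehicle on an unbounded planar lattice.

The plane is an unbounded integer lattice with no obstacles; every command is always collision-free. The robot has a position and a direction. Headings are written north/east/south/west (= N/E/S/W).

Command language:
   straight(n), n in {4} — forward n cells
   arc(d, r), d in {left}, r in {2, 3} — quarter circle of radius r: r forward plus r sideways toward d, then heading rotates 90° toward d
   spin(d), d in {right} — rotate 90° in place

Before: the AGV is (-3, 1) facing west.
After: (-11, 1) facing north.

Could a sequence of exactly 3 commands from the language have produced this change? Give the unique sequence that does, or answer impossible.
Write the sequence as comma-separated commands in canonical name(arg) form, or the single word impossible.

straight(4), straight(4), spin(right)

key: cell and facing (now N) both changed — the 3 commands mix motion and turning
t0: (-3, 1) facing west
1. straight(4) → (-7, 1) facing west
2. straight(4) → (-11, 1) facing west
3. spin(right) → (-11, 1) facing north
all 64 alternatives checked — unique.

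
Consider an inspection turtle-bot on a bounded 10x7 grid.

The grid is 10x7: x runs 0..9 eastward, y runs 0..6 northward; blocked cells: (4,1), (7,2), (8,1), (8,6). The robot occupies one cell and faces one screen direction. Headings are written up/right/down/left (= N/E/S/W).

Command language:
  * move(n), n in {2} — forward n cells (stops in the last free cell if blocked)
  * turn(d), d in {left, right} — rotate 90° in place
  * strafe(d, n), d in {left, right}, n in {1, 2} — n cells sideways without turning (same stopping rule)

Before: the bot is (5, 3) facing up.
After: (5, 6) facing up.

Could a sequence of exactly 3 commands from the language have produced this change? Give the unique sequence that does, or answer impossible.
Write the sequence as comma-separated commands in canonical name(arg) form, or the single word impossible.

move(2), move(2), move(2)

key: heading stays N — no command in the sequence turns
initial: (5, 3) facing up
t=1 move(2) ⇒ (5, 5) facing up
t=2 move(2) ⇒ (5, 6) facing up
t=3 move(2) ⇒ (5, 6) facing up
no rival 3-sequence matches.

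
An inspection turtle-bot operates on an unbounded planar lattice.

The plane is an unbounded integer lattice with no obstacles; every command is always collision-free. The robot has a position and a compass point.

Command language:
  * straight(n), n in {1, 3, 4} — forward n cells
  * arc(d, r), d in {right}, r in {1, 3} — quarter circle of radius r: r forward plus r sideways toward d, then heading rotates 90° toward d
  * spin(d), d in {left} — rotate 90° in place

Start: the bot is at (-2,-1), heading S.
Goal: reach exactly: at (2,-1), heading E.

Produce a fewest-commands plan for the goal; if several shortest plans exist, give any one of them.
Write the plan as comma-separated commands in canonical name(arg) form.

t0: at (-2,-1), heading S
1. spin(left) → at (-2,-1), heading E
2. straight(4) → at (2,-1), heading E
no 1-step plan works, so 2 is optimal.

spin(left), straight(4)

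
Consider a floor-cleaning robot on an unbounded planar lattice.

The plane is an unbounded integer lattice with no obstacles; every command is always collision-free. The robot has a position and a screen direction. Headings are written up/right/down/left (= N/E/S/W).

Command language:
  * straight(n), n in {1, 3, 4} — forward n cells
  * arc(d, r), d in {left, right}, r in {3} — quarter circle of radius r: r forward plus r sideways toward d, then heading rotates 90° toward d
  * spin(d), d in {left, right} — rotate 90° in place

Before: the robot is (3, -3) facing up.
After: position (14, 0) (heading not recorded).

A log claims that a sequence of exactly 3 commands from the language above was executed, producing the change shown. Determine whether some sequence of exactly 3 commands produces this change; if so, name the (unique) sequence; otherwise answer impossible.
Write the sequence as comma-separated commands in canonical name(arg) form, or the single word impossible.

arc(right, 3), straight(4), straight(4)

key: running straight(4) before arc(right, 3) would end elsewhere — order is forced
start: (3, -3) facing up
step 1 (arc(right, 3)): (6, 0) facing right
step 2 (straight(4)): (10, 0) facing right
step 3 (straight(4)): (14, 0) facing right
all 343 alternatives checked — unique.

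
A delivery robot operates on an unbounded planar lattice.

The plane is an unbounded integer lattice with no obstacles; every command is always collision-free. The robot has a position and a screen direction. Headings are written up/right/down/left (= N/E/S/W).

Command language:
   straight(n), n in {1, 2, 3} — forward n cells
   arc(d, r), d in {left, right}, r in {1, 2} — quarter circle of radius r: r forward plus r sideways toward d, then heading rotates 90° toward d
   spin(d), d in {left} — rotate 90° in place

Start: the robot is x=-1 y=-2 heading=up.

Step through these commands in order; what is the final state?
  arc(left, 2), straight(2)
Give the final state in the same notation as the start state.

x=-5 y=0 heading=left

t0: x=-1 y=-2 heading=up
step 1 (arc(left, 2)): x=-3 y=0 heading=left
step 2 (straight(2)): x=-5 y=0 heading=left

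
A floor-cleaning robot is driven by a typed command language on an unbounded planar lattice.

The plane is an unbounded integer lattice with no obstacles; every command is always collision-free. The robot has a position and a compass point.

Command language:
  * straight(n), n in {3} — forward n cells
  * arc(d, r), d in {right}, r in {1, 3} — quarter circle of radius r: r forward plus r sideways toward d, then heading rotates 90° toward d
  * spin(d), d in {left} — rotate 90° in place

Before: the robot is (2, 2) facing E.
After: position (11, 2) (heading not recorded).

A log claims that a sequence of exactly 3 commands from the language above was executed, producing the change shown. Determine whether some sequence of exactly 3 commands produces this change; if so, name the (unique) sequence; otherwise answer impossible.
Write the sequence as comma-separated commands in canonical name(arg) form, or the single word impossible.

straight(3), straight(3), straight(3)

initial: (2, 2) facing E
[1] after straight(3): (5, 2) facing E
[2] after straight(3): (8, 2) facing E
[3] after straight(3): (11, 2) facing E
no rival 3-sequence matches.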